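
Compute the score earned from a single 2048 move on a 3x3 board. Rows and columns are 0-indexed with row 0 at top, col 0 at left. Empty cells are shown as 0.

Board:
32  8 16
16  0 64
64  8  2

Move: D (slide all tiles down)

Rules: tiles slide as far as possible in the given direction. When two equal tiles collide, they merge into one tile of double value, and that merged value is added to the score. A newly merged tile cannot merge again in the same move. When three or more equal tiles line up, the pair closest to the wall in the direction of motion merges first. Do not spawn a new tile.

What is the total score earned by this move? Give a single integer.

Slide down:
col 0: [32, 16, 64] -> [32, 16, 64]  score +0 (running 0)
col 1: [8, 0, 8] -> [0, 0, 16]  score +16 (running 16)
col 2: [16, 64, 2] -> [16, 64, 2]  score +0 (running 16)
Board after move:
32  0 16
16  0 64
64 16  2

Answer: 16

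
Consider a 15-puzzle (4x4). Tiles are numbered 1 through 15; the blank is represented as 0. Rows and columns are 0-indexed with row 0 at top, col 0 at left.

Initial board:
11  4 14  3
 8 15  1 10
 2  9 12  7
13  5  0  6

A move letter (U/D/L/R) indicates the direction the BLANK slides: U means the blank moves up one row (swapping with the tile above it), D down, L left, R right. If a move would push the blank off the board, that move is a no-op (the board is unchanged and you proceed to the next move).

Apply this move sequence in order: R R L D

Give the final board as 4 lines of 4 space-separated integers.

Answer: 11  4 14  3
 8 15  1 10
 2  9 12  7
13  5  0  6

Derivation:
After move 1 (R):
11  4 14  3
 8 15  1 10
 2  9 12  7
13  5  6  0

After move 2 (R):
11  4 14  3
 8 15  1 10
 2  9 12  7
13  5  6  0

After move 3 (L):
11  4 14  3
 8 15  1 10
 2  9 12  7
13  5  0  6

After move 4 (D):
11  4 14  3
 8 15  1 10
 2  9 12  7
13  5  0  6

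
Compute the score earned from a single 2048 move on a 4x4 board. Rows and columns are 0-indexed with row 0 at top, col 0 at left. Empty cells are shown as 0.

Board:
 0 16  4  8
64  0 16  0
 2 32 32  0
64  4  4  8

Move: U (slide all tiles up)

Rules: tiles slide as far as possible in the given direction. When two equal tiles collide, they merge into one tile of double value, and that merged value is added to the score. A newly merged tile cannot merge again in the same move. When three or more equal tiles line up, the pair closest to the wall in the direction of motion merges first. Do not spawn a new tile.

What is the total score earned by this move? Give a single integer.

Slide up:
col 0: [0, 64, 2, 64] -> [64, 2, 64, 0]  score +0 (running 0)
col 1: [16, 0, 32, 4] -> [16, 32, 4, 0]  score +0 (running 0)
col 2: [4, 16, 32, 4] -> [4, 16, 32, 4]  score +0 (running 0)
col 3: [8, 0, 0, 8] -> [16, 0, 0, 0]  score +16 (running 16)
Board after move:
64 16  4 16
 2 32 16  0
64  4 32  0
 0  0  4  0

Answer: 16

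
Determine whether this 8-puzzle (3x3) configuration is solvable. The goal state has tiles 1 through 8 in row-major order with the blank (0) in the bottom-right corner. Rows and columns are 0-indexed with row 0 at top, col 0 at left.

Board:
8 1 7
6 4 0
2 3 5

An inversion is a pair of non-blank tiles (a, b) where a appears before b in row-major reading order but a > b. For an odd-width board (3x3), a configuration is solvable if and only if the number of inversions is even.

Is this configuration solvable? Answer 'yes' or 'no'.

Inversions (pairs i<j in row-major order where tile[i] > tile[j] > 0): 18
18 is even, so the puzzle is solvable.

Answer: yes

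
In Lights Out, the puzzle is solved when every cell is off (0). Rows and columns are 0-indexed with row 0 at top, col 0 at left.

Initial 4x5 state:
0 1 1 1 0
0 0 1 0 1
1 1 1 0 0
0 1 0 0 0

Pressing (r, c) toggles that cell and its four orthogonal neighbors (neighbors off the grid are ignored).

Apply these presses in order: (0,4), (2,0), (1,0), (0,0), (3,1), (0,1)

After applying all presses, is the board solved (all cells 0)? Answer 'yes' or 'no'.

After press 1 at (0,4):
0 1 1 0 1
0 0 1 0 0
1 1 1 0 0
0 1 0 0 0

After press 2 at (2,0):
0 1 1 0 1
1 0 1 0 0
0 0 1 0 0
1 1 0 0 0

After press 3 at (1,0):
1 1 1 0 1
0 1 1 0 0
1 0 1 0 0
1 1 0 0 0

After press 4 at (0,0):
0 0 1 0 1
1 1 1 0 0
1 0 1 0 0
1 1 0 0 0

After press 5 at (3,1):
0 0 1 0 1
1 1 1 0 0
1 1 1 0 0
0 0 1 0 0

After press 6 at (0,1):
1 1 0 0 1
1 0 1 0 0
1 1 1 0 0
0 0 1 0 0

Lights still on: 9

Answer: no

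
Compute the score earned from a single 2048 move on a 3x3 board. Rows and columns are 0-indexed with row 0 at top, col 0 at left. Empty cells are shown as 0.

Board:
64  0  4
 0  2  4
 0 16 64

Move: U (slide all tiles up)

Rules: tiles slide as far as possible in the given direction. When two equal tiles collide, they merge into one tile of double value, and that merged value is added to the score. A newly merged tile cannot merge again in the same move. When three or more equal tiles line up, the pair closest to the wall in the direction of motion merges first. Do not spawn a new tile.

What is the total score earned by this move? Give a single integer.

Slide up:
col 0: [64, 0, 0] -> [64, 0, 0]  score +0 (running 0)
col 1: [0, 2, 16] -> [2, 16, 0]  score +0 (running 0)
col 2: [4, 4, 64] -> [8, 64, 0]  score +8 (running 8)
Board after move:
64  2  8
 0 16 64
 0  0  0

Answer: 8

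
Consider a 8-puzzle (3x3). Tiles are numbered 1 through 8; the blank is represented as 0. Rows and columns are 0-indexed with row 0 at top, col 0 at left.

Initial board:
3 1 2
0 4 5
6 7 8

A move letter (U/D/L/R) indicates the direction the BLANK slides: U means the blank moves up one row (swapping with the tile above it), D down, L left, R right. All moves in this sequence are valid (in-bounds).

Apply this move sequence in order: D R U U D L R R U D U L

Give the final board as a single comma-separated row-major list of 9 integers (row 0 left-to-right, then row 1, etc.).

After move 1 (D):
3 1 2
6 4 5
0 7 8

After move 2 (R):
3 1 2
6 4 5
7 0 8

After move 3 (U):
3 1 2
6 0 5
7 4 8

After move 4 (U):
3 0 2
6 1 5
7 4 8

After move 5 (D):
3 1 2
6 0 5
7 4 8

After move 6 (L):
3 1 2
0 6 5
7 4 8

After move 7 (R):
3 1 2
6 0 5
7 4 8

After move 8 (R):
3 1 2
6 5 0
7 4 8

After move 9 (U):
3 1 0
6 5 2
7 4 8

After move 10 (D):
3 1 2
6 5 0
7 4 8

After move 11 (U):
3 1 0
6 5 2
7 4 8

After move 12 (L):
3 0 1
6 5 2
7 4 8

Answer: 3, 0, 1, 6, 5, 2, 7, 4, 8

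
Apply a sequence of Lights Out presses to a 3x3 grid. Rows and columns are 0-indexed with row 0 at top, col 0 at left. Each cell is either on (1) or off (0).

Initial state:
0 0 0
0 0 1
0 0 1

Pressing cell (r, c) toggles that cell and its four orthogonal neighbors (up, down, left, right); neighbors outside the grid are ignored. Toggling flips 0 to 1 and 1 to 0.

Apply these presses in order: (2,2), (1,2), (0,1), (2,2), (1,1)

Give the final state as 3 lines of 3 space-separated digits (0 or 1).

Answer: 1 0 0
1 1 1
0 1 0

Derivation:
After press 1 at (2,2):
0 0 0
0 0 0
0 1 0

After press 2 at (1,2):
0 0 1
0 1 1
0 1 1

After press 3 at (0,1):
1 1 0
0 0 1
0 1 1

After press 4 at (2,2):
1 1 0
0 0 0
0 0 0

After press 5 at (1,1):
1 0 0
1 1 1
0 1 0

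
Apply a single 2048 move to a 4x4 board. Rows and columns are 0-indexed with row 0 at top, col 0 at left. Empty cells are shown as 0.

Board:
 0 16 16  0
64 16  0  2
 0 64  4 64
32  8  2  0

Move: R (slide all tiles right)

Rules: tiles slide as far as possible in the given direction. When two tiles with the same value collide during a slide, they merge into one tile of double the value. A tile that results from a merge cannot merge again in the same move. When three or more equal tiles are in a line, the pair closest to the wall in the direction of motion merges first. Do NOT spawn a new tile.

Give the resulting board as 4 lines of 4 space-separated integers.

Slide right:
row 0: [0, 16, 16, 0] -> [0, 0, 0, 32]
row 1: [64, 16, 0, 2] -> [0, 64, 16, 2]
row 2: [0, 64, 4, 64] -> [0, 64, 4, 64]
row 3: [32, 8, 2, 0] -> [0, 32, 8, 2]

Answer:  0  0  0 32
 0 64 16  2
 0 64  4 64
 0 32  8  2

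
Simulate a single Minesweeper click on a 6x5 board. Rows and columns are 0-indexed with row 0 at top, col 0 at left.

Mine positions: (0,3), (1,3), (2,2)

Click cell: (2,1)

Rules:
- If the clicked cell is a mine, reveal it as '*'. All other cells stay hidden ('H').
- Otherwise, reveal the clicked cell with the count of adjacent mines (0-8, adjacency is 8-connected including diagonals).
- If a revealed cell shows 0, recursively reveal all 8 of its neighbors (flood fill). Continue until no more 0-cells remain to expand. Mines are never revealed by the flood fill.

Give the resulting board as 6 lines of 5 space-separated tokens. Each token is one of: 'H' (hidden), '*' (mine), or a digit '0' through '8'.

H H H H H
H H H H H
H 1 H H H
H H H H H
H H H H H
H H H H H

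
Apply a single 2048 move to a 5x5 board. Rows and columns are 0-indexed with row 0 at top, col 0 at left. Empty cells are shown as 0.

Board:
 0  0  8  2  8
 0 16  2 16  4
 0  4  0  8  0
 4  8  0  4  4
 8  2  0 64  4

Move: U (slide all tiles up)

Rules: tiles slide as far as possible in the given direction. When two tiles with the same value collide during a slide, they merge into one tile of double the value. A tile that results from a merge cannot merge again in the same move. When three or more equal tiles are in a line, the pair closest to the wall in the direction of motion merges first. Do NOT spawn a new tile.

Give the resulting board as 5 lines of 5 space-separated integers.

Answer:  4 16  8  2  8
 8  4  2 16  8
 0  8  0  8  4
 0  2  0  4  0
 0  0  0 64  0

Derivation:
Slide up:
col 0: [0, 0, 0, 4, 8] -> [4, 8, 0, 0, 0]
col 1: [0, 16, 4, 8, 2] -> [16, 4, 8, 2, 0]
col 2: [8, 2, 0, 0, 0] -> [8, 2, 0, 0, 0]
col 3: [2, 16, 8, 4, 64] -> [2, 16, 8, 4, 64]
col 4: [8, 4, 0, 4, 4] -> [8, 8, 4, 0, 0]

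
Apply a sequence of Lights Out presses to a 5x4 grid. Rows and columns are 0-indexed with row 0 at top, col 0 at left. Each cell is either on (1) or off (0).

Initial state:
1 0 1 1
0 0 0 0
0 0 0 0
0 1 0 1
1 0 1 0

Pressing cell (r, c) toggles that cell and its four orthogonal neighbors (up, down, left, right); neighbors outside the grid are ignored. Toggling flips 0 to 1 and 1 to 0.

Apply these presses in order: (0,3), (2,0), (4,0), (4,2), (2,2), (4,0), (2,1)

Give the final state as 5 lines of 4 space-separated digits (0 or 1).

After press 1 at (0,3):
1 0 0 0
0 0 0 1
0 0 0 0
0 1 0 1
1 0 1 0

After press 2 at (2,0):
1 0 0 0
1 0 0 1
1 1 0 0
1 1 0 1
1 0 1 0

After press 3 at (4,0):
1 0 0 0
1 0 0 1
1 1 0 0
0 1 0 1
0 1 1 0

After press 4 at (4,2):
1 0 0 0
1 0 0 1
1 1 0 0
0 1 1 1
0 0 0 1

After press 5 at (2,2):
1 0 0 0
1 0 1 1
1 0 1 1
0 1 0 1
0 0 0 1

After press 6 at (4,0):
1 0 0 0
1 0 1 1
1 0 1 1
1 1 0 1
1 1 0 1

After press 7 at (2,1):
1 0 0 0
1 1 1 1
0 1 0 1
1 0 0 1
1 1 0 1

Answer: 1 0 0 0
1 1 1 1
0 1 0 1
1 0 0 1
1 1 0 1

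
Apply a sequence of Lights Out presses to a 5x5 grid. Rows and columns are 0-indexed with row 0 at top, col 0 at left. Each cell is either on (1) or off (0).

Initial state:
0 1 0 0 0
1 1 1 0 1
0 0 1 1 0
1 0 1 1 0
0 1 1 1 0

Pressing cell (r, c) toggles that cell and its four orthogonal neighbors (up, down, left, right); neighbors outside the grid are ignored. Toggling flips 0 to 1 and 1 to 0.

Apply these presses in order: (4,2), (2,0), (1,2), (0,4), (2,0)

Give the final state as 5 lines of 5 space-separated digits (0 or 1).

After press 1 at (4,2):
0 1 0 0 0
1 1 1 0 1
0 0 1 1 0
1 0 0 1 0
0 0 0 0 0

After press 2 at (2,0):
0 1 0 0 0
0 1 1 0 1
1 1 1 1 0
0 0 0 1 0
0 0 0 0 0

After press 3 at (1,2):
0 1 1 0 0
0 0 0 1 1
1 1 0 1 0
0 0 0 1 0
0 0 0 0 0

After press 4 at (0,4):
0 1 1 1 1
0 0 0 1 0
1 1 0 1 0
0 0 0 1 0
0 0 0 0 0

After press 5 at (2,0):
0 1 1 1 1
1 0 0 1 0
0 0 0 1 0
1 0 0 1 0
0 0 0 0 0

Answer: 0 1 1 1 1
1 0 0 1 0
0 0 0 1 0
1 0 0 1 0
0 0 0 0 0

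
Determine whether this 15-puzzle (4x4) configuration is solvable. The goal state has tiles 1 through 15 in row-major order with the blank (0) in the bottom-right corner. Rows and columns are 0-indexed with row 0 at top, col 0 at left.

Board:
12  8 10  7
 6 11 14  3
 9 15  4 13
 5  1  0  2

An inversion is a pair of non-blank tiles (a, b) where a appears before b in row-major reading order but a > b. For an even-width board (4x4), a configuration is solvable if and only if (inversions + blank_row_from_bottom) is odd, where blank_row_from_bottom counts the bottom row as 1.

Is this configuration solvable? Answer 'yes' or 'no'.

Answer: yes

Derivation:
Inversions: 68
Blank is in row 3 (0-indexed from top), which is row 1 counting from the bottom (bottom = 1).
68 + 1 = 69, which is odd, so the puzzle is solvable.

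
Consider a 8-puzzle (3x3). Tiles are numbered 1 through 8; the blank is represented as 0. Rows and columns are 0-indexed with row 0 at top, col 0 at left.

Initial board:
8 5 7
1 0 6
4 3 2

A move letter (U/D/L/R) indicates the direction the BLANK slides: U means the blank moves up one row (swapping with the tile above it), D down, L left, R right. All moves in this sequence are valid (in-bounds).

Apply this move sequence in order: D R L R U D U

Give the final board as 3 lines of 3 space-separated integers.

After move 1 (D):
8 5 7
1 3 6
4 0 2

After move 2 (R):
8 5 7
1 3 6
4 2 0

After move 3 (L):
8 5 7
1 3 6
4 0 2

After move 4 (R):
8 5 7
1 3 6
4 2 0

After move 5 (U):
8 5 7
1 3 0
4 2 6

After move 6 (D):
8 5 7
1 3 6
4 2 0

After move 7 (U):
8 5 7
1 3 0
4 2 6

Answer: 8 5 7
1 3 0
4 2 6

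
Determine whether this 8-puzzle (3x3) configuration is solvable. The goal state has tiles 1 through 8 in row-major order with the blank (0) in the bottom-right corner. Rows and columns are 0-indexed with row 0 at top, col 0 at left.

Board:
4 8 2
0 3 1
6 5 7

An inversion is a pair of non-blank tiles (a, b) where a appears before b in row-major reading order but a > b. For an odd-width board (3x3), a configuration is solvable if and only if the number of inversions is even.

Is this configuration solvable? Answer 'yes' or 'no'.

Answer: yes

Derivation:
Inversions (pairs i<j in row-major order where tile[i] > tile[j] > 0): 12
12 is even, so the puzzle is solvable.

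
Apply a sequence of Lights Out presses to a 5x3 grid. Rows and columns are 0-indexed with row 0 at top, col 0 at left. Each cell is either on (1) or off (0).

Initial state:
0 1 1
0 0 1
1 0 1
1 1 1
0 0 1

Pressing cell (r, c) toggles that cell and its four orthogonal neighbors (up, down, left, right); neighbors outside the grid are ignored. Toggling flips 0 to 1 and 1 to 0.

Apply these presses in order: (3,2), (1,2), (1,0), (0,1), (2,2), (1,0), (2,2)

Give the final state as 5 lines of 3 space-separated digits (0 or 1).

After press 1 at (3,2):
0 1 1
0 0 1
1 0 0
1 0 0
0 0 0

After press 2 at (1,2):
0 1 0
0 1 0
1 0 1
1 0 0
0 0 0

After press 3 at (1,0):
1 1 0
1 0 0
0 0 1
1 0 0
0 0 0

After press 4 at (0,1):
0 0 1
1 1 0
0 0 1
1 0 0
0 0 0

After press 5 at (2,2):
0 0 1
1 1 1
0 1 0
1 0 1
0 0 0

After press 6 at (1,0):
1 0 1
0 0 1
1 1 0
1 0 1
0 0 0

After press 7 at (2,2):
1 0 1
0 0 0
1 0 1
1 0 0
0 0 0

Answer: 1 0 1
0 0 0
1 0 1
1 0 0
0 0 0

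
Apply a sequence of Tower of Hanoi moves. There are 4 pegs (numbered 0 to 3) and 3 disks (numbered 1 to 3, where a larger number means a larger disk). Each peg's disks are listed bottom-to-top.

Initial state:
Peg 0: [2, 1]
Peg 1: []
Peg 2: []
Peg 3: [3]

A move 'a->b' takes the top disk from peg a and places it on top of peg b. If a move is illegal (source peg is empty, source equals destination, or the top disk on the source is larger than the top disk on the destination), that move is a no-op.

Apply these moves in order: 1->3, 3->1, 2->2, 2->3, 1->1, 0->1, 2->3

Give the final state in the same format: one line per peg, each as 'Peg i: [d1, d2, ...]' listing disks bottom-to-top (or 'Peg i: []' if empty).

After move 1 (1->3):
Peg 0: [2, 1]
Peg 1: []
Peg 2: []
Peg 3: [3]

After move 2 (3->1):
Peg 0: [2, 1]
Peg 1: [3]
Peg 2: []
Peg 3: []

After move 3 (2->2):
Peg 0: [2, 1]
Peg 1: [3]
Peg 2: []
Peg 3: []

After move 4 (2->3):
Peg 0: [2, 1]
Peg 1: [3]
Peg 2: []
Peg 3: []

After move 5 (1->1):
Peg 0: [2, 1]
Peg 1: [3]
Peg 2: []
Peg 3: []

After move 6 (0->1):
Peg 0: [2]
Peg 1: [3, 1]
Peg 2: []
Peg 3: []

After move 7 (2->3):
Peg 0: [2]
Peg 1: [3, 1]
Peg 2: []
Peg 3: []

Answer: Peg 0: [2]
Peg 1: [3, 1]
Peg 2: []
Peg 3: []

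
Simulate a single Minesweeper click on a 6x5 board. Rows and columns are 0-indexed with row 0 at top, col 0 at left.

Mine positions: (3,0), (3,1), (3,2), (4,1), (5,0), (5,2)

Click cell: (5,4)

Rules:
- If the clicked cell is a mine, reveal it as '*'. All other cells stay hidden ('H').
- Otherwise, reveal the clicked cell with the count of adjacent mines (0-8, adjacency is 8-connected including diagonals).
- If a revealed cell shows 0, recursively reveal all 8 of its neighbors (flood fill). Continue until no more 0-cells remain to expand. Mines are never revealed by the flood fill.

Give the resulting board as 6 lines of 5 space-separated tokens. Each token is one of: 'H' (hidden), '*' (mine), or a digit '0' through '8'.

0 0 0 0 0
0 0 0 0 0
2 3 2 1 0
H H H 1 0
H H H 2 0
H H H 1 0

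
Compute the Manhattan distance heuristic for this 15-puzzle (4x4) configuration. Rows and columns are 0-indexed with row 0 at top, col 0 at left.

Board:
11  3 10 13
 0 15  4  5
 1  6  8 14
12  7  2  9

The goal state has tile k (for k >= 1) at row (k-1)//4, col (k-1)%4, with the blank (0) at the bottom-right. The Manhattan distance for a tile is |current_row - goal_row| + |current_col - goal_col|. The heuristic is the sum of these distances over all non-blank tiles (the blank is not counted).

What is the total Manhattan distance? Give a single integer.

Tile 11: at (0,0), goal (2,2), distance |0-2|+|0-2| = 4
Tile 3: at (0,1), goal (0,2), distance |0-0|+|1-2| = 1
Tile 10: at (0,2), goal (2,1), distance |0-2|+|2-1| = 3
Tile 13: at (0,3), goal (3,0), distance |0-3|+|3-0| = 6
Tile 15: at (1,1), goal (3,2), distance |1-3|+|1-2| = 3
Tile 4: at (1,2), goal (0,3), distance |1-0|+|2-3| = 2
Tile 5: at (1,3), goal (1,0), distance |1-1|+|3-0| = 3
Tile 1: at (2,0), goal (0,0), distance |2-0|+|0-0| = 2
Tile 6: at (2,1), goal (1,1), distance |2-1|+|1-1| = 1
Tile 8: at (2,2), goal (1,3), distance |2-1|+|2-3| = 2
Tile 14: at (2,3), goal (3,1), distance |2-3|+|3-1| = 3
Tile 12: at (3,0), goal (2,3), distance |3-2|+|0-3| = 4
Tile 7: at (3,1), goal (1,2), distance |3-1|+|1-2| = 3
Tile 2: at (3,2), goal (0,1), distance |3-0|+|2-1| = 4
Tile 9: at (3,3), goal (2,0), distance |3-2|+|3-0| = 4
Sum: 4 + 1 + 3 + 6 + 3 + 2 + 3 + 2 + 1 + 2 + 3 + 4 + 3 + 4 + 4 = 45

Answer: 45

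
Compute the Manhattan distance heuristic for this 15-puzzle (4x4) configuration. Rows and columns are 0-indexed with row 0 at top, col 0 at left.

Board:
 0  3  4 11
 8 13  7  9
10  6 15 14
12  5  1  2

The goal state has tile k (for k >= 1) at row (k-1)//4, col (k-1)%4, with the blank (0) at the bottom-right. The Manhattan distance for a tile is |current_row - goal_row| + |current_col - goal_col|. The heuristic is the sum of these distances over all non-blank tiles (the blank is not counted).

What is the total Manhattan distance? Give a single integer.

Tile 3: at (0,1), goal (0,2), distance |0-0|+|1-2| = 1
Tile 4: at (0,2), goal (0,3), distance |0-0|+|2-3| = 1
Tile 11: at (0,3), goal (2,2), distance |0-2|+|3-2| = 3
Tile 8: at (1,0), goal (1,3), distance |1-1|+|0-3| = 3
Tile 13: at (1,1), goal (3,0), distance |1-3|+|1-0| = 3
Tile 7: at (1,2), goal (1,2), distance |1-1|+|2-2| = 0
Tile 9: at (1,3), goal (2,0), distance |1-2|+|3-0| = 4
Tile 10: at (2,0), goal (2,1), distance |2-2|+|0-1| = 1
Tile 6: at (2,1), goal (1,1), distance |2-1|+|1-1| = 1
Tile 15: at (2,2), goal (3,2), distance |2-3|+|2-2| = 1
Tile 14: at (2,3), goal (3,1), distance |2-3|+|3-1| = 3
Tile 12: at (3,0), goal (2,3), distance |3-2|+|0-3| = 4
Tile 5: at (3,1), goal (1,0), distance |3-1|+|1-0| = 3
Tile 1: at (3,2), goal (0,0), distance |3-0|+|2-0| = 5
Tile 2: at (3,3), goal (0,1), distance |3-0|+|3-1| = 5
Sum: 1 + 1 + 3 + 3 + 3 + 0 + 4 + 1 + 1 + 1 + 3 + 4 + 3 + 5 + 5 = 38

Answer: 38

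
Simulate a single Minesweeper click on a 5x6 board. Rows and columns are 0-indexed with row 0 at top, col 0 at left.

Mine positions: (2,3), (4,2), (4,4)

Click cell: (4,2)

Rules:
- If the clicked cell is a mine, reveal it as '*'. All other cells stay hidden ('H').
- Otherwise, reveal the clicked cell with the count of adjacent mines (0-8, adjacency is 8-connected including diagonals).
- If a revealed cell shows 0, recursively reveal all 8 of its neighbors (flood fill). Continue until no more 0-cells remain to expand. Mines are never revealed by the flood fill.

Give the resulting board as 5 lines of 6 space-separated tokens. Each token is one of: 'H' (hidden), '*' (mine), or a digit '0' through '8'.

H H H H H H
H H H H H H
H H H H H H
H H H H H H
H H * H H H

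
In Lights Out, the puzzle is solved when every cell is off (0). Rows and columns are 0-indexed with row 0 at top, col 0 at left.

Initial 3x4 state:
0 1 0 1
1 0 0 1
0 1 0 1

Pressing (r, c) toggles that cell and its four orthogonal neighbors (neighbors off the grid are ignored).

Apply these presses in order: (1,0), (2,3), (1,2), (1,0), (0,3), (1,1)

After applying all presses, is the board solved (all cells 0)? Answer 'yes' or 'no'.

Answer: yes

Derivation:
After press 1 at (1,0):
1 1 0 1
0 1 0 1
1 1 0 1

After press 2 at (2,3):
1 1 0 1
0 1 0 0
1 1 1 0

After press 3 at (1,2):
1 1 1 1
0 0 1 1
1 1 0 0

After press 4 at (1,0):
0 1 1 1
1 1 1 1
0 1 0 0

After press 5 at (0,3):
0 1 0 0
1 1 1 0
0 1 0 0

After press 6 at (1,1):
0 0 0 0
0 0 0 0
0 0 0 0

Lights still on: 0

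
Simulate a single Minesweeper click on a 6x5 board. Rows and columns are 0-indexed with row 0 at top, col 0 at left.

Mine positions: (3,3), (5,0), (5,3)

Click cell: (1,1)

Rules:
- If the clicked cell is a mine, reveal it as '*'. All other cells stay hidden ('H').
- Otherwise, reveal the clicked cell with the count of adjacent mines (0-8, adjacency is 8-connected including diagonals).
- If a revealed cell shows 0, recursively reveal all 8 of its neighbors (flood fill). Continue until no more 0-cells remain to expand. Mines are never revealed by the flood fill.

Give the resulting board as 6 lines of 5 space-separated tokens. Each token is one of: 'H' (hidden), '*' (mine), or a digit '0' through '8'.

0 0 0 0 0
0 0 0 0 0
0 0 1 1 1
0 0 1 H H
1 1 2 H H
H H H H H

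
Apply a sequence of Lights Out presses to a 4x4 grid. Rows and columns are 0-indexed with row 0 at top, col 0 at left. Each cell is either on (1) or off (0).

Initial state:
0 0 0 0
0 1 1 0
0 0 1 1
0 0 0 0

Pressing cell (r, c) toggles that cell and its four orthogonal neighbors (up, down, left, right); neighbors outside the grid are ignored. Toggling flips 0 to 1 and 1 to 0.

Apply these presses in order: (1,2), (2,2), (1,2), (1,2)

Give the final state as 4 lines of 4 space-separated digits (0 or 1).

After press 1 at (1,2):
0 0 1 0
0 0 0 1
0 0 0 1
0 0 0 0

After press 2 at (2,2):
0 0 1 0
0 0 1 1
0 1 1 0
0 0 1 0

After press 3 at (1,2):
0 0 0 0
0 1 0 0
0 1 0 0
0 0 1 0

After press 4 at (1,2):
0 0 1 0
0 0 1 1
0 1 1 0
0 0 1 0

Answer: 0 0 1 0
0 0 1 1
0 1 1 0
0 0 1 0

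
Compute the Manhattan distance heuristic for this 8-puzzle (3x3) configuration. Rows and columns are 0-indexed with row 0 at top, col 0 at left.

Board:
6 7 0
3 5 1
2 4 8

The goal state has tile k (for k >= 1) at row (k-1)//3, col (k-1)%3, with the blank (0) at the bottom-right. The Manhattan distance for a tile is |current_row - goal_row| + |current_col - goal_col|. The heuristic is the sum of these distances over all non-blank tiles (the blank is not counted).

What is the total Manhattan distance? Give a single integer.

Tile 6: at (0,0), goal (1,2), distance |0-1|+|0-2| = 3
Tile 7: at (0,1), goal (2,0), distance |0-2|+|1-0| = 3
Tile 3: at (1,0), goal (0,2), distance |1-0|+|0-2| = 3
Tile 5: at (1,1), goal (1,1), distance |1-1|+|1-1| = 0
Tile 1: at (1,2), goal (0,0), distance |1-0|+|2-0| = 3
Tile 2: at (2,0), goal (0,1), distance |2-0|+|0-1| = 3
Tile 4: at (2,1), goal (1,0), distance |2-1|+|1-0| = 2
Tile 8: at (2,2), goal (2,1), distance |2-2|+|2-1| = 1
Sum: 3 + 3 + 3 + 0 + 3 + 3 + 2 + 1 = 18

Answer: 18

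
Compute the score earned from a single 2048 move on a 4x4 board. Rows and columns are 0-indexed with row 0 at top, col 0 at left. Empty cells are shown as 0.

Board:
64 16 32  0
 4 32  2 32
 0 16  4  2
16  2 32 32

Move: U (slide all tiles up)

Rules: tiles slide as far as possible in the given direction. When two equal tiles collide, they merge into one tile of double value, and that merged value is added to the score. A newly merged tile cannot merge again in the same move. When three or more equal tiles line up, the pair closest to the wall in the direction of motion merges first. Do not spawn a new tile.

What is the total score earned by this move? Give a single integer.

Slide up:
col 0: [64, 4, 0, 16] -> [64, 4, 16, 0]  score +0 (running 0)
col 1: [16, 32, 16, 2] -> [16, 32, 16, 2]  score +0 (running 0)
col 2: [32, 2, 4, 32] -> [32, 2, 4, 32]  score +0 (running 0)
col 3: [0, 32, 2, 32] -> [32, 2, 32, 0]  score +0 (running 0)
Board after move:
64 16 32 32
 4 32  2  2
16 16  4 32
 0  2 32  0

Answer: 0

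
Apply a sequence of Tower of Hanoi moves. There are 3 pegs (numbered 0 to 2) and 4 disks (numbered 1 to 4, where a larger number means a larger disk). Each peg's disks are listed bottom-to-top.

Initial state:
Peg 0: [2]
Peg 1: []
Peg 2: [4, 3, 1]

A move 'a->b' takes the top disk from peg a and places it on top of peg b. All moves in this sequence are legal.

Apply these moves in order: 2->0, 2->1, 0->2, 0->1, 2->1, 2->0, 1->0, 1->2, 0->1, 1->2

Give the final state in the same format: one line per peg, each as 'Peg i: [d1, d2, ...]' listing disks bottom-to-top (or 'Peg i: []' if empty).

Answer: Peg 0: [4]
Peg 1: [3]
Peg 2: [2, 1]

Derivation:
After move 1 (2->0):
Peg 0: [2, 1]
Peg 1: []
Peg 2: [4, 3]

After move 2 (2->1):
Peg 0: [2, 1]
Peg 1: [3]
Peg 2: [4]

After move 3 (0->2):
Peg 0: [2]
Peg 1: [3]
Peg 2: [4, 1]

After move 4 (0->1):
Peg 0: []
Peg 1: [3, 2]
Peg 2: [4, 1]

After move 5 (2->1):
Peg 0: []
Peg 1: [3, 2, 1]
Peg 2: [4]

After move 6 (2->0):
Peg 0: [4]
Peg 1: [3, 2, 1]
Peg 2: []

After move 7 (1->0):
Peg 0: [4, 1]
Peg 1: [3, 2]
Peg 2: []

After move 8 (1->2):
Peg 0: [4, 1]
Peg 1: [3]
Peg 2: [2]

After move 9 (0->1):
Peg 0: [4]
Peg 1: [3, 1]
Peg 2: [2]

After move 10 (1->2):
Peg 0: [4]
Peg 1: [3]
Peg 2: [2, 1]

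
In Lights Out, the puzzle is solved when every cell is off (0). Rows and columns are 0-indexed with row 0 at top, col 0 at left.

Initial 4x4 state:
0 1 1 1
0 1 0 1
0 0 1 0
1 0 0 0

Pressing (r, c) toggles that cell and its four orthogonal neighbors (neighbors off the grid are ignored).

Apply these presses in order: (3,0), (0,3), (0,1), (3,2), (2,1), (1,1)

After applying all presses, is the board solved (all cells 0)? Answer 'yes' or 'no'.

Answer: no

Derivation:
After press 1 at (3,0):
0 1 1 1
0 1 0 1
1 0 1 0
0 1 0 0

After press 2 at (0,3):
0 1 0 0
0 1 0 0
1 0 1 0
0 1 0 0

After press 3 at (0,1):
1 0 1 0
0 0 0 0
1 0 1 0
0 1 0 0

After press 4 at (3,2):
1 0 1 0
0 0 0 0
1 0 0 0
0 0 1 1

After press 5 at (2,1):
1 0 1 0
0 1 0 0
0 1 1 0
0 1 1 1

After press 6 at (1,1):
1 1 1 0
1 0 1 0
0 0 1 0
0 1 1 1

Lights still on: 9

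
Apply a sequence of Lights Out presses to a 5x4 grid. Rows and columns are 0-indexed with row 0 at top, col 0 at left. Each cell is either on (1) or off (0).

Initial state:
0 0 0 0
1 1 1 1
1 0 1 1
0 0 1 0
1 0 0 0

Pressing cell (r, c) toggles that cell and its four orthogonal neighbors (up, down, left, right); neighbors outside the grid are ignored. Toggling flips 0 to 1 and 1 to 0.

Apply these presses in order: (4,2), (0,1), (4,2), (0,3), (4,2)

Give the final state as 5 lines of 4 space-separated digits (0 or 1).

After press 1 at (4,2):
0 0 0 0
1 1 1 1
1 0 1 1
0 0 0 0
1 1 1 1

After press 2 at (0,1):
1 1 1 0
1 0 1 1
1 0 1 1
0 0 0 0
1 1 1 1

After press 3 at (4,2):
1 1 1 0
1 0 1 1
1 0 1 1
0 0 1 0
1 0 0 0

After press 4 at (0,3):
1 1 0 1
1 0 1 0
1 0 1 1
0 0 1 0
1 0 0 0

After press 5 at (4,2):
1 1 0 1
1 0 1 0
1 0 1 1
0 0 0 0
1 1 1 1

Answer: 1 1 0 1
1 0 1 0
1 0 1 1
0 0 0 0
1 1 1 1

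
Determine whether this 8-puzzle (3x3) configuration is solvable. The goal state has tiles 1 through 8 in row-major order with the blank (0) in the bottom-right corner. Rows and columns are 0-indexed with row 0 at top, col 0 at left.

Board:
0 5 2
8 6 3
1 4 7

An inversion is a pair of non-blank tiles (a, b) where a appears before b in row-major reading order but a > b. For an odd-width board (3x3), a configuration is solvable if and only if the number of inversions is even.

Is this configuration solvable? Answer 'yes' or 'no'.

Answer: yes

Derivation:
Inversions (pairs i<j in row-major order where tile[i] > tile[j] > 0): 14
14 is even, so the puzzle is solvable.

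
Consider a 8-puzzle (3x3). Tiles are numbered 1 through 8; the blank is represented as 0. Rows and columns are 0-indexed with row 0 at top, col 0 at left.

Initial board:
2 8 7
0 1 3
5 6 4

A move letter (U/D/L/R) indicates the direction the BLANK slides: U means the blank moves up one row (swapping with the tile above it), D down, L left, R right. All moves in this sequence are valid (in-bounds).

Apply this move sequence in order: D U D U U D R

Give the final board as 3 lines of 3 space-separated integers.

Answer: 2 8 7
1 0 3
5 6 4

Derivation:
After move 1 (D):
2 8 7
5 1 3
0 6 4

After move 2 (U):
2 8 7
0 1 3
5 6 4

After move 3 (D):
2 8 7
5 1 3
0 6 4

After move 4 (U):
2 8 7
0 1 3
5 6 4

After move 5 (U):
0 8 7
2 1 3
5 6 4

After move 6 (D):
2 8 7
0 1 3
5 6 4

After move 7 (R):
2 8 7
1 0 3
5 6 4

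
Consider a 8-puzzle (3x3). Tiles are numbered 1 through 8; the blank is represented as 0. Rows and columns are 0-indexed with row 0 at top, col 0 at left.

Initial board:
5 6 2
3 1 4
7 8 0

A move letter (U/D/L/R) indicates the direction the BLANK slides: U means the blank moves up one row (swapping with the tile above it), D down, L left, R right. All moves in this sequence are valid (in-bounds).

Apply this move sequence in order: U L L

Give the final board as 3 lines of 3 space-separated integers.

Answer: 5 6 2
0 3 1
7 8 4

Derivation:
After move 1 (U):
5 6 2
3 1 0
7 8 4

After move 2 (L):
5 6 2
3 0 1
7 8 4

After move 3 (L):
5 6 2
0 3 1
7 8 4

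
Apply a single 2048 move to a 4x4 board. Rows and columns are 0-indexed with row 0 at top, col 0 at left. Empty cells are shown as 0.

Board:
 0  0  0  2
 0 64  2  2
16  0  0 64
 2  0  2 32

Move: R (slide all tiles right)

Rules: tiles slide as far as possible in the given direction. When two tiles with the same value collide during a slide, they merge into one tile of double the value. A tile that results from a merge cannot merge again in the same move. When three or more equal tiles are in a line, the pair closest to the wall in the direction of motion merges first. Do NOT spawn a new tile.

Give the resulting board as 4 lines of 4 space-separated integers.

Answer:  0  0  0  2
 0  0 64  4
 0  0 16 64
 0  0  4 32

Derivation:
Slide right:
row 0: [0, 0, 0, 2] -> [0, 0, 0, 2]
row 1: [0, 64, 2, 2] -> [0, 0, 64, 4]
row 2: [16, 0, 0, 64] -> [0, 0, 16, 64]
row 3: [2, 0, 2, 32] -> [0, 0, 4, 32]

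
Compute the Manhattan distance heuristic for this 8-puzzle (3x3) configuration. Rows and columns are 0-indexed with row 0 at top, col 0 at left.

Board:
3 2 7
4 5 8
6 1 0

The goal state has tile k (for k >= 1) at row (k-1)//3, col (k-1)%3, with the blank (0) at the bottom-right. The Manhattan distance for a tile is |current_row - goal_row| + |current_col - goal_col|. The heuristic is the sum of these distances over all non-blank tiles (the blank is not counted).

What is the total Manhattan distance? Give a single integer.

Answer: 14

Derivation:
Tile 3: (0,0)->(0,2) = 2
Tile 2: (0,1)->(0,1) = 0
Tile 7: (0,2)->(2,0) = 4
Tile 4: (1,0)->(1,0) = 0
Tile 5: (1,1)->(1,1) = 0
Tile 8: (1,2)->(2,1) = 2
Tile 6: (2,0)->(1,2) = 3
Tile 1: (2,1)->(0,0) = 3
Sum: 2 + 0 + 4 + 0 + 0 + 2 + 3 + 3 = 14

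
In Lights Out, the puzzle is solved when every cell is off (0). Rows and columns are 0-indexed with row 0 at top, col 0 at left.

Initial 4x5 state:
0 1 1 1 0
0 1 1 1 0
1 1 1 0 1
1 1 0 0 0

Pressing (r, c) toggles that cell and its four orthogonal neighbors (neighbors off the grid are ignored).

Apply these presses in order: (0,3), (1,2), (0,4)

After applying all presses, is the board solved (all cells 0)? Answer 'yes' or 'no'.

Answer: no

Derivation:
After press 1 at (0,3):
0 1 0 0 1
0 1 1 0 0
1 1 1 0 1
1 1 0 0 0

After press 2 at (1,2):
0 1 1 0 1
0 0 0 1 0
1 1 0 0 1
1 1 0 0 0

After press 3 at (0,4):
0 1 1 1 0
0 0 0 1 1
1 1 0 0 1
1 1 0 0 0

Lights still on: 10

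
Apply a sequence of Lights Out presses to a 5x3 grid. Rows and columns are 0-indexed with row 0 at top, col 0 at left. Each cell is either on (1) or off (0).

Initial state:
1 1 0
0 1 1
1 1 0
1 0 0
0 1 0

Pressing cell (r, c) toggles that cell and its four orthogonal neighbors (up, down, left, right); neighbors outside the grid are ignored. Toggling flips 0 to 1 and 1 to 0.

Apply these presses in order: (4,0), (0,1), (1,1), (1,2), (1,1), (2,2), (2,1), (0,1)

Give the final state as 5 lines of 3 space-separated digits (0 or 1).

Answer: 1 1 1
0 1 1
0 1 1
0 1 1
1 0 0

Derivation:
After press 1 at (4,0):
1 1 0
0 1 1
1 1 0
0 0 0
1 0 0

After press 2 at (0,1):
0 0 1
0 0 1
1 1 0
0 0 0
1 0 0

After press 3 at (1,1):
0 1 1
1 1 0
1 0 0
0 0 0
1 0 0

After press 4 at (1,2):
0 1 0
1 0 1
1 0 1
0 0 0
1 0 0

After press 5 at (1,1):
0 0 0
0 1 0
1 1 1
0 0 0
1 0 0

After press 6 at (2,2):
0 0 0
0 1 1
1 0 0
0 0 1
1 0 0

After press 7 at (2,1):
0 0 0
0 0 1
0 1 1
0 1 1
1 0 0

After press 8 at (0,1):
1 1 1
0 1 1
0 1 1
0 1 1
1 0 0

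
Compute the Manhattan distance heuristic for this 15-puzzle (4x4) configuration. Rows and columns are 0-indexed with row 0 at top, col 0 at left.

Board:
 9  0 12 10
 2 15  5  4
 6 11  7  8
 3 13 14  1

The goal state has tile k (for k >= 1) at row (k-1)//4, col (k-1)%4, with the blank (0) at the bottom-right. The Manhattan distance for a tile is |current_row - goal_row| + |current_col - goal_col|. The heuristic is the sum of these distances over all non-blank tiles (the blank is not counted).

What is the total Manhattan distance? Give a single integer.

Answer: 35

Derivation:
Tile 9: (0,0)->(2,0) = 2
Tile 12: (0,2)->(2,3) = 3
Tile 10: (0,3)->(2,1) = 4
Tile 2: (1,0)->(0,1) = 2
Tile 15: (1,1)->(3,2) = 3
Tile 5: (1,2)->(1,0) = 2
Tile 4: (1,3)->(0,3) = 1
Tile 6: (2,0)->(1,1) = 2
Tile 11: (2,1)->(2,2) = 1
Tile 7: (2,2)->(1,2) = 1
Tile 8: (2,3)->(1,3) = 1
Tile 3: (3,0)->(0,2) = 5
Tile 13: (3,1)->(3,0) = 1
Tile 14: (3,2)->(3,1) = 1
Tile 1: (3,3)->(0,0) = 6
Sum: 2 + 3 + 4 + 2 + 3 + 2 + 1 + 2 + 1 + 1 + 1 + 5 + 1 + 1 + 6 = 35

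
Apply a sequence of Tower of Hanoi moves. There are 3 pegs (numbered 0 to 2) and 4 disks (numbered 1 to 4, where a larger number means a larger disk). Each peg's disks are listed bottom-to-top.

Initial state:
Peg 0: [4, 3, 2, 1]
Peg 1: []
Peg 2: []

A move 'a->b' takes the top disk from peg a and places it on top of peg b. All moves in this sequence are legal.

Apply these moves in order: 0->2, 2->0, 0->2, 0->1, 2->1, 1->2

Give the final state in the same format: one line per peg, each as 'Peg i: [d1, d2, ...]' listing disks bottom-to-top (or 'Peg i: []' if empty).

Answer: Peg 0: [4, 3]
Peg 1: [2]
Peg 2: [1]

Derivation:
After move 1 (0->2):
Peg 0: [4, 3, 2]
Peg 1: []
Peg 2: [1]

After move 2 (2->0):
Peg 0: [4, 3, 2, 1]
Peg 1: []
Peg 2: []

After move 3 (0->2):
Peg 0: [4, 3, 2]
Peg 1: []
Peg 2: [1]

After move 4 (0->1):
Peg 0: [4, 3]
Peg 1: [2]
Peg 2: [1]

After move 5 (2->1):
Peg 0: [4, 3]
Peg 1: [2, 1]
Peg 2: []

After move 6 (1->2):
Peg 0: [4, 3]
Peg 1: [2]
Peg 2: [1]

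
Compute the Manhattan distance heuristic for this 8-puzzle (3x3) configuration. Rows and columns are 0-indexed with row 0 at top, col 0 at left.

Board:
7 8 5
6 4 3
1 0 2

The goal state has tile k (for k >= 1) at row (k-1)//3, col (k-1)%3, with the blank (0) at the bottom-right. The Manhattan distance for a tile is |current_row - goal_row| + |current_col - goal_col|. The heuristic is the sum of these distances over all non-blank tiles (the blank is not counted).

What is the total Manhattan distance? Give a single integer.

Tile 7: (0,0)->(2,0) = 2
Tile 8: (0,1)->(2,1) = 2
Tile 5: (0,2)->(1,1) = 2
Tile 6: (1,0)->(1,2) = 2
Tile 4: (1,1)->(1,0) = 1
Tile 3: (1,2)->(0,2) = 1
Tile 1: (2,0)->(0,0) = 2
Tile 2: (2,2)->(0,1) = 3
Sum: 2 + 2 + 2 + 2 + 1 + 1 + 2 + 3 = 15

Answer: 15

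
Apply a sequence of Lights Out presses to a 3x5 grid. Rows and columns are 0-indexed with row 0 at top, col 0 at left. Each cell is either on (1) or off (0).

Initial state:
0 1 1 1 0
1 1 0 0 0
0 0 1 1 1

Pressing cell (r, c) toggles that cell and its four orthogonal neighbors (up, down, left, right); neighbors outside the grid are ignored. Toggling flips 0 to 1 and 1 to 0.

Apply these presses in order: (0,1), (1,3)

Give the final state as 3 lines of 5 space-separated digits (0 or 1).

After press 1 at (0,1):
1 0 0 1 0
1 0 0 0 0
0 0 1 1 1

After press 2 at (1,3):
1 0 0 0 0
1 0 1 1 1
0 0 1 0 1

Answer: 1 0 0 0 0
1 0 1 1 1
0 0 1 0 1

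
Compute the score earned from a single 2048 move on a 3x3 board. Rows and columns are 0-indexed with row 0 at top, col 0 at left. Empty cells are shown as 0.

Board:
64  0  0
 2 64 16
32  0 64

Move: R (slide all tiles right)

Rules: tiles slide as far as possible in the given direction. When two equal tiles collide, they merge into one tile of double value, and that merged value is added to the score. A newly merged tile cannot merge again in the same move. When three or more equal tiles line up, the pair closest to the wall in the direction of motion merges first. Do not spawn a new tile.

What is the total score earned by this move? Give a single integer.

Answer: 0

Derivation:
Slide right:
row 0: [64, 0, 0] -> [0, 0, 64]  score +0 (running 0)
row 1: [2, 64, 16] -> [2, 64, 16]  score +0 (running 0)
row 2: [32, 0, 64] -> [0, 32, 64]  score +0 (running 0)
Board after move:
 0  0 64
 2 64 16
 0 32 64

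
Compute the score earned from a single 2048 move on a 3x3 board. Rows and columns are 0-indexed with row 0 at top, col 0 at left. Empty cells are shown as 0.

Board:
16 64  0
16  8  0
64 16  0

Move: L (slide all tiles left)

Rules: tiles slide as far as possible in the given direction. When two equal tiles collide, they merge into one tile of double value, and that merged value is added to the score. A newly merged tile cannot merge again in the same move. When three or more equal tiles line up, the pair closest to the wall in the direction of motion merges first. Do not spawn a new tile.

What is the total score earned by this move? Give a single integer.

Answer: 0

Derivation:
Slide left:
row 0: [16, 64, 0] -> [16, 64, 0]  score +0 (running 0)
row 1: [16, 8, 0] -> [16, 8, 0]  score +0 (running 0)
row 2: [64, 16, 0] -> [64, 16, 0]  score +0 (running 0)
Board after move:
16 64  0
16  8  0
64 16  0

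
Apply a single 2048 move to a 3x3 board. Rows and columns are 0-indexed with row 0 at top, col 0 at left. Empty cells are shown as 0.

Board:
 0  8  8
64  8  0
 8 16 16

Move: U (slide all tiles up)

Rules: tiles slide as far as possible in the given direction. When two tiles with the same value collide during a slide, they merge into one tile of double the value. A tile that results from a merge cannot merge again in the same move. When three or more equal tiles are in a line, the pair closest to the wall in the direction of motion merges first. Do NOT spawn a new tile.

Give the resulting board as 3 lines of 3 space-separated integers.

Answer: 64 16  8
 8 16 16
 0  0  0

Derivation:
Slide up:
col 0: [0, 64, 8] -> [64, 8, 0]
col 1: [8, 8, 16] -> [16, 16, 0]
col 2: [8, 0, 16] -> [8, 16, 0]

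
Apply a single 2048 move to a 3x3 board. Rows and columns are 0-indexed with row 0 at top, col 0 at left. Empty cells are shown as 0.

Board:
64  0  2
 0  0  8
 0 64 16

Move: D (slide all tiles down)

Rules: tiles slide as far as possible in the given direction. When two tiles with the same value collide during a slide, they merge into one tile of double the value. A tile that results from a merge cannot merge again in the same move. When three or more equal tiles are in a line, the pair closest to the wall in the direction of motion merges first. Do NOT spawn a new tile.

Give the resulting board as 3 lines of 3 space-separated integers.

Answer:  0  0  2
 0  0  8
64 64 16

Derivation:
Slide down:
col 0: [64, 0, 0] -> [0, 0, 64]
col 1: [0, 0, 64] -> [0, 0, 64]
col 2: [2, 8, 16] -> [2, 8, 16]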